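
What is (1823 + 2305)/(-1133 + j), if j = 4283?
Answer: 688/525 ≈ 1.3105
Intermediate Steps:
(1823 + 2305)/(-1133 + j) = (1823 + 2305)/(-1133 + 4283) = 4128/3150 = 4128*(1/3150) = 688/525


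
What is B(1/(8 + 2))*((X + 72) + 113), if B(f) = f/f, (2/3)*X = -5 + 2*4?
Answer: 379/2 ≈ 189.50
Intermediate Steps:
X = 9/2 (X = 3*(-5 + 2*4)/2 = 3*(-5 + 8)/2 = (3/2)*3 = 9/2 ≈ 4.5000)
B(f) = 1
B(1/(8 + 2))*((X + 72) + 113) = 1*((9/2 + 72) + 113) = 1*(153/2 + 113) = 1*(379/2) = 379/2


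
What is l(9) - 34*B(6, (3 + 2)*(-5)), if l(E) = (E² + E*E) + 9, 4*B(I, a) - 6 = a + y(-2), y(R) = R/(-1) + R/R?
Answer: 307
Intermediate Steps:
y(R) = 1 - R (y(R) = R*(-1) + 1 = -R + 1 = 1 - R)
B(I, a) = 9/4 + a/4 (B(I, a) = 3/2 + (a + (1 - 1*(-2)))/4 = 3/2 + (a + (1 + 2))/4 = 3/2 + (a + 3)/4 = 3/2 + (3 + a)/4 = 3/2 + (¾ + a/4) = 9/4 + a/4)
l(E) = 9 + 2*E² (l(E) = (E² + E²) + 9 = 2*E² + 9 = 9 + 2*E²)
l(9) - 34*B(6, (3 + 2)*(-5)) = (9 + 2*9²) - 34*(9/4 + ((3 + 2)*(-5))/4) = (9 + 2*81) - 34*(9/4 + (5*(-5))/4) = (9 + 162) - 34*(9/4 + (¼)*(-25)) = 171 - 34*(9/4 - 25/4) = 171 - 34*(-4) = 171 + 136 = 307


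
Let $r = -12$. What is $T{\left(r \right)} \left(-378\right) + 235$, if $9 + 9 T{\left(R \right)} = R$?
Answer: $1117$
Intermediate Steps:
$T{\left(R \right)} = -1 + \frac{R}{9}$
$T{\left(r \right)} \left(-378\right) + 235 = \left(-1 + \frac{1}{9} \left(-12\right)\right) \left(-378\right) + 235 = \left(-1 - \frac{4}{3}\right) \left(-378\right) + 235 = \left(- \frac{7}{3}\right) \left(-378\right) + 235 = 882 + 235 = 1117$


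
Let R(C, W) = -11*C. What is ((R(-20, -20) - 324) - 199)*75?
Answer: -22725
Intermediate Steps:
((R(-20, -20) - 324) - 199)*75 = ((-11*(-20) - 324) - 199)*75 = ((220 - 324) - 199)*75 = (-104 - 199)*75 = -303*75 = -22725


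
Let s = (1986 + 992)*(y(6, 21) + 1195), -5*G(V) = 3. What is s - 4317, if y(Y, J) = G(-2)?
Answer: 17763031/5 ≈ 3.5526e+6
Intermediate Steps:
G(V) = -3/5 (G(V) = -1/5*3 = -3/5)
y(Y, J) = -3/5
s = 17784616/5 (s = (1986 + 992)*(-3/5 + 1195) = 2978*(5972/5) = 17784616/5 ≈ 3.5569e+6)
s - 4317 = 17784616/5 - 4317 = 17763031/5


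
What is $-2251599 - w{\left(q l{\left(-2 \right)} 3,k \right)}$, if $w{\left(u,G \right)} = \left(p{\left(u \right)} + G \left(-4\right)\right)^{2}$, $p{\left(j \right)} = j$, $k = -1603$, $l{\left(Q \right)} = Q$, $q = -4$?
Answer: $-43673695$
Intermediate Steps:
$w{\left(u,G \right)} = \left(u - 4 G\right)^{2}$ ($w{\left(u,G \right)} = \left(u + G \left(-4\right)\right)^{2} = \left(u - 4 G\right)^{2}$)
$-2251599 - w{\left(q l{\left(-2 \right)} 3,k \right)} = -2251599 - \left(- \left(-4\right) \left(-2\right) 3 + 4 \left(-1603\right)\right)^{2} = -2251599 - \left(- 8 \cdot 3 - 6412\right)^{2} = -2251599 - \left(\left(-1\right) 24 - 6412\right)^{2} = -2251599 - \left(-24 - 6412\right)^{2} = -2251599 - \left(-6436\right)^{2} = -2251599 - 41422096 = -43673695$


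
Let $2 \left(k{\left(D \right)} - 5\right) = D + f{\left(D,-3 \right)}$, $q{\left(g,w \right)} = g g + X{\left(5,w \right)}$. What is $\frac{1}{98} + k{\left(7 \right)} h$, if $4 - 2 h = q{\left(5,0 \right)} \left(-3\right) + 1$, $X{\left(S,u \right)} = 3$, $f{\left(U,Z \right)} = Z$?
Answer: $\frac{14921}{49} \approx 304.51$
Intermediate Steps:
$q{\left(g,w \right)} = 3 + g^{2}$ ($q{\left(g,w \right)} = g g + 3 = g^{2} + 3 = 3 + g^{2}$)
$k{\left(D \right)} = \frac{7}{2} + \frac{D}{2}$ ($k{\left(D \right)} = 5 + \frac{D - 3}{2} = 5 + \frac{-3 + D}{2} = 5 + \left(- \frac{3}{2} + \frac{D}{2}\right) = \frac{7}{2} + \frac{D}{2}$)
$h = \frac{87}{2}$ ($h = 2 - \frac{\left(3 + 5^{2}\right) \left(-3\right) + 1}{2} = 2 - \frac{\left(3 + 25\right) \left(-3\right) + 1}{2} = 2 - \frac{28 \left(-3\right) + 1}{2} = 2 - \frac{-84 + 1}{2} = 2 - - \frac{83}{2} = 2 + \frac{83}{2} = \frac{87}{2} \approx 43.5$)
$\frac{1}{98} + k{\left(7 \right)} h = \frac{1}{98} + \left(\frac{7}{2} + \frac{1}{2} \cdot 7\right) \frac{87}{2} = \frac{1}{98} + \left(\frac{7}{2} + \frac{7}{2}\right) \frac{87}{2} = \frac{1}{98} + 7 \cdot \frac{87}{2} = \frac{1}{98} + \frac{609}{2} = \frac{14921}{49}$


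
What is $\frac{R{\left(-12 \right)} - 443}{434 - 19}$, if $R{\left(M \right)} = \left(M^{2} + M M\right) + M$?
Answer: $- \frac{167}{415} \approx -0.40241$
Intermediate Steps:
$R{\left(M \right)} = M + 2 M^{2}$ ($R{\left(M \right)} = \left(M^{2} + M^{2}\right) + M = 2 M^{2} + M = M + 2 M^{2}$)
$\frac{R{\left(-12 \right)} - 443}{434 - 19} = \frac{- 12 \left(1 + 2 \left(-12\right)\right) - 443}{434 - 19} = \frac{- 12 \left(1 - 24\right) - 443}{415} = \left(\left(-12\right) \left(-23\right) - 443\right) \frac{1}{415} = \left(276 - 443\right) \frac{1}{415} = \left(-167\right) \frac{1}{415} = - \frac{167}{415}$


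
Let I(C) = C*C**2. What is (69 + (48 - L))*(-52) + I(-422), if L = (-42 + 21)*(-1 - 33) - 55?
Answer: -75123264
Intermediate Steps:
I(C) = C**3
L = 659 (L = -21*(-34) - 55 = 714 - 55 = 659)
(69 + (48 - L))*(-52) + I(-422) = (69 + (48 - 1*659))*(-52) + (-422)**3 = (69 + (48 - 659))*(-52) - 75151448 = (69 - 611)*(-52) - 75151448 = -542*(-52) - 75151448 = 28184 - 75151448 = -75123264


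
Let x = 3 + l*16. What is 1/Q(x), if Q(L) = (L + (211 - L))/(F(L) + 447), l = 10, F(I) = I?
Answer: 610/211 ≈ 2.8910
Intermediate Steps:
x = 163 (x = 3 + 10*16 = 3 + 160 = 163)
Q(L) = 211/(447 + L) (Q(L) = (L + (211 - L))/(L + 447) = 211/(447 + L))
1/Q(x) = 1/(211/(447 + 163)) = 1/(211/610) = 610/211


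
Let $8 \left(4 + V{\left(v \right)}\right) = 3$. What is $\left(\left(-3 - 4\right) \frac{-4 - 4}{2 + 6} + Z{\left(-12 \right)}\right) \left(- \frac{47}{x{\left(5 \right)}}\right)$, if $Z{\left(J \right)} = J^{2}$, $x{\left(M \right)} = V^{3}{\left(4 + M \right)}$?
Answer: $\frac{3633664}{24389} \approx 148.99$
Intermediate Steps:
$V{\left(v \right)} = - \frac{29}{8}$ ($V{\left(v \right)} = -4 + \frac{1}{8} \cdot 3 = -4 + \frac{3}{8} = - \frac{29}{8}$)
$x{\left(M \right)} = - \frac{24389}{512}$ ($x{\left(M \right)} = \left(- \frac{29}{8}\right)^{3} = - \frac{24389}{512}$)
$\left(\left(-3 - 4\right) \frac{-4 - 4}{2 + 6} + Z{\left(-12 \right)}\right) \left(- \frac{47}{x{\left(5 \right)}}\right) = \left(\left(-3 - 4\right) \frac{-4 - 4}{2 + 6} + \left(-12\right)^{2}\right) \left(- \frac{47}{- \frac{24389}{512}}\right) = \left(- 7 \left(- \frac{8}{8}\right) + 144\right) \left(\left(-47\right) \left(- \frac{512}{24389}\right)\right) = \left(- 7 \left(\left(-8\right) \frac{1}{8}\right) + 144\right) \frac{24064}{24389} = \left(\left(-7\right) \left(-1\right) + 144\right) \frac{24064}{24389} = \left(7 + 144\right) \frac{24064}{24389} = 151 \cdot \frac{24064}{24389} = \frac{3633664}{24389}$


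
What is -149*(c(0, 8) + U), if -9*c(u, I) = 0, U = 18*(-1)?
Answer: 2682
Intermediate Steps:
U = -18
c(u, I) = 0 (c(u, I) = -⅑*0 = 0)
-149*(c(0, 8) + U) = -149*(0 - 18) = -149*(-18) = 2682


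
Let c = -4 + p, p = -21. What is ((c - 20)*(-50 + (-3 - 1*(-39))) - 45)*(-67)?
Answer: -39195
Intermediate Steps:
c = -25 (c = -4 - 21 = -25)
((c - 20)*(-50 + (-3 - 1*(-39))) - 45)*(-67) = ((-25 - 20)*(-50 + (-3 - 1*(-39))) - 45)*(-67) = (-45*(-50 + (-3 + 39)) - 45)*(-67) = (-45*(-50 + 36) - 45)*(-67) = (-45*(-14) - 45)*(-67) = (630 - 45)*(-67) = 585*(-67) = -39195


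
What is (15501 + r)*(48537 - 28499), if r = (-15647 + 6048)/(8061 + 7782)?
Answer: 4920786644272/15843 ≈ 3.1060e+8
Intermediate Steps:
r = -9599/15843 ≈ -0.60588
(15501 + r)*(48537 - 28499) = (15501 - 9599/15843)*(48537 - 28499) = (245572744/15843)*20038 = 4920786644272/15843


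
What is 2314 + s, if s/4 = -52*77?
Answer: -13702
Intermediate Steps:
s = -16016 (s = 4*(-52*77) = 4*(-4004) = -16016)
2314 + s = 2314 - 16016 = -13702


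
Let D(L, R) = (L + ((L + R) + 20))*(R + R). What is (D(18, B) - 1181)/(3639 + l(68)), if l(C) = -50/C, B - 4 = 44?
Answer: 299302/123701 ≈ 2.4196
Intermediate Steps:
B = 48 (B = 4 + 44 = 48)
D(L, R) = 2*R*(20 + R + 2*L) (D(L, R) = (L + (20 + L + R))*(2*R) = (20 + R + 2*L)*(2*R) = 2*R*(20 + R + 2*L))
(D(18, B) - 1181)/(3639 + l(68)) = (2*48*(20 + 48 + 2*18) - 1181)/(3639 - 50/68) = (2*48*(20 + 48 + 36) - 1181)/(3639 - 50*1/68) = (2*48*104 - 1181)/(3639 - 25/34) = (9984 - 1181)/(123701/34) = 8803*(34/123701) = 299302/123701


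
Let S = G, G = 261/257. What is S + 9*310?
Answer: 717291/257 ≈ 2791.0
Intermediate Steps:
G = 261/257 (G = 261*(1/257) = 261/257 ≈ 1.0156)
S = 261/257 ≈ 1.0156
S + 9*310 = 261/257 + 9*310 = 261/257 + 2790 = 717291/257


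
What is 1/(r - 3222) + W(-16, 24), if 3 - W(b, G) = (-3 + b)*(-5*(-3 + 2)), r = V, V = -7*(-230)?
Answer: 157975/1612 ≈ 97.999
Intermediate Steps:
V = 1610
r = 1610
W(b, G) = 18 - 5*b (W(b, G) = 3 - (-3 + b)*(-5*(-3 + 2)) = 3 - (-3 + b)*(-5*(-1)) = 3 - (-3 + b)*5 = 3 - (-15 + 5*b) = 3 + (15 - 5*b) = 18 - 5*b)
1/(r - 3222) + W(-16, 24) = 1/(1610 - 3222) + (18 - 5*(-16)) = 1/(-1612) + (18 + 80) = -1/1612 + 98 = 157975/1612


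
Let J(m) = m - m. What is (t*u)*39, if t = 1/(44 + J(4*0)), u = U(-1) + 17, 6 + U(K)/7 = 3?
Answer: -39/11 ≈ -3.5455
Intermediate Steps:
U(K) = -21 (U(K) = -42 + 7*3 = -42 + 21 = -21)
u = -4 (u = -21 + 17 = -4)
J(m) = 0
t = 1/44 (t = 1/(44 + 0) = 1/44 ≈ 0.022727)
(t*u)*39 = ((1/44)*(-4))*39 = -1/11*39 = -39/11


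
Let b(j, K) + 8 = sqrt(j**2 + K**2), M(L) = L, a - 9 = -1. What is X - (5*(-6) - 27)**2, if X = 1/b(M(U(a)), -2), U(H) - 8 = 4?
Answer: -68227/21 + sqrt(37)/42 ≈ -3248.8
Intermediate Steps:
a = 8 (a = 9 - 1 = 8)
U(H) = 12 (U(H) = 8 + 4 = 12)
b(j, K) = -8 + sqrt(K**2 + j**2) (b(j, K) = -8 + sqrt(j**2 + K**2) = -8 + sqrt(K**2 + j**2))
X = 1/(-8 + 2*sqrt(37)) (X = 1/(-8 + sqrt((-2)**2 + 12**2)) = 1/(-8 + sqrt(4 + 144)) = 1/(-8 + sqrt(148)) = 1/(-8 + 2*sqrt(37)) ≈ 0.24007)
X - (5*(-6) - 27)**2 = (2/21 + sqrt(37)/42) - (5*(-6) - 27)**2 = (2/21 + sqrt(37)/42) - (-30 - 27)**2 = (2/21 + sqrt(37)/42) - 1*(-57)**2 = (2/21 + sqrt(37)/42) - 1*3249 = (2/21 + sqrt(37)/42) - 3249 = -68227/21 + sqrt(37)/42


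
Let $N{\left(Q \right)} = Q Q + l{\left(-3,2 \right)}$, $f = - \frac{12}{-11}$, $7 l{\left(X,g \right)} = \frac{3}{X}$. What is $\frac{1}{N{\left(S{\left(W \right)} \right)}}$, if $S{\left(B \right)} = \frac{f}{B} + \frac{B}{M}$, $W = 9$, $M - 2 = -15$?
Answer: $\frac{1288287}{236134} \approx 5.4557$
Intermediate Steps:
$l{\left(X,g \right)} = \frac{3}{7 X}$ ($l{\left(X,g \right)} = \frac{3 \frac{1}{X}}{7} = \frac{3}{7 X}$)
$M = -13$ ($M = 2 - 15 = -13$)
$f = \frac{12}{11}$ ($f = \left(-12\right) \left(- \frac{1}{11}\right) = \frac{12}{11} \approx 1.0909$)
$S{\left(B \right)} = - \frac{B}{13} + \frac{12}{11 B}$ ($S{\left(B \right)} = \frac{12}{11 B} + \frac{B}{-13} = \frac{12}{11 B} + B \left(- \frac{1}{13}\right) = \frac{12}{11 B} - \frac{B}{13} = - \frac{B}{13} + \frac{12}{11 B}$)
$N{\left(Q \right)} = - \frac{1}{7} + Q^{2}$ ($N{\left(Q \right)} = Q Q + \frac{3}{7 \left(-3\right)} = Q^{2} + \frac{3}{7} \left(- \frac{1}{3}\right) = Q^{2} - \frac{1}{7} = - \frac{1}{7} + Q^{2}$)
$\frac{1}{N{\left(S{\left(W \right)} \right)}} = \frac{1}{- \frac{1}{7} + \left(\left(- \frac{1}{13}\right) 9 + \frac{12}{11 \cdot 9}\right)^{2}} = \frac{1}{- \frac{1}{7} + \left(- \frac{9}{13} + \frac{12}{11} \cdot \frac{1}{9}\right)^{2}} = \frac{1}{- \frac{1}{7} + \left(- \frac{9}{13} + \frac{4}{33}\right)^{2}} = \frac{1}{- \frac{1}{7} + \left(- \frac{245}{429}\right)^{2}} = \frac{1}{- \frac{1}{7} + \frac{60025}{184041}} = \frac{1}{\frac{236134}{1288287}} = \frac{1288287}{236134}$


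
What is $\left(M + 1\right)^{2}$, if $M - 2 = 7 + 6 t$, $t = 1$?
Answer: $256$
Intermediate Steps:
$M = 15$ ($M = 2 + \left(7 + 6 \cdot 1\right) = 2 + \left(7 + 6\right) = 2 + 13 = 15$)
$\left(M + 1\right)^{2} = \left(15 + 1\right)^{2} = 16^{2} = 256$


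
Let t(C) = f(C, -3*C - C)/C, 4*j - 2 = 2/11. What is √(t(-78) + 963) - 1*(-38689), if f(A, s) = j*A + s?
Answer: 38689 + √116105/11 ≈ 38720.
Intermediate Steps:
j = 6/11 (j = ½ + (2/11)/4 = ½ + (2*(1/11))/4 = ½ + (¼)*(2/11) = ½ + 1/22 = 6/11 ≈ 0.54545)
f(A, s) = s + 6*A/11 (f(A, s) = 6*A/11 + s = s + 6*A/11)
t(C) = -38/11 (t(C) = ((-3*C - C) + 6*C/11)/C = (-4*C + 6*C/11)/C = (-38*C/11)/C = -38/11)
√(t(-78) + 963) - 1*(-38689) = √(-38/11 + 963) - 1*(-38689) = √(10555/11) + 38689 = √116105/11 + 38689 = 38689 + √116105/11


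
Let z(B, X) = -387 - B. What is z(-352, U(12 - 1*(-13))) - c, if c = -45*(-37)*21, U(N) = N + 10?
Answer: -35000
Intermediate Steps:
U(N) = 10 + N
c = 34965 (c = 1665*21 = 34965)
z(-352, U(12 - 1*(-13))) - c = (-387 - 1*(-352)) - 1*34965 = (-387 + 352) - 34965 = -35 - 34965 = -35000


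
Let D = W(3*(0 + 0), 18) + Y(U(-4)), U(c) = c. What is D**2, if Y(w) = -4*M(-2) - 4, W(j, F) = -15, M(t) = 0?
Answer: 361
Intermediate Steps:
Y(w) = -4 (Y(w) = -4*0 - 4 = 0 - 4 = -4)
D = -19 (D = -15 - 4 = -19)
D**2 = (-19)**2 = 361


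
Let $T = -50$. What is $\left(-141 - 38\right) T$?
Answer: $8950$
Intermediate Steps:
$\left(-141 - 38\right) T = \left(-141 - 38\right) \left(-50\right) = \left(-179\right) \left(-50\right) = 8950$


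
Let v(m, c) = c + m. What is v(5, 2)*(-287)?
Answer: -2009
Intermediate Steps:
v(5, 2)*(-287) = (2 + 5)*(-287) = 7*(-287) = -2009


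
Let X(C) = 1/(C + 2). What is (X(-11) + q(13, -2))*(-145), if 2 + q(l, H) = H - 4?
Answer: 10585/9 ≈ 1176.1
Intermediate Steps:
X(C) = 1/(2 + C)
q(l, H) = -6 + H (q(l, H) = -2 + (H - 4) = -2 + (-4 + H) = -6 + H)
(X(-11) + q(13, -2))*(-145) = (1/(2 - 11) + (-6 - 2))*(-145) = (1/(-9) - 8)*(-145) = (-⅑ - 8)*(-145) = -73/9*(-145) = 10585/9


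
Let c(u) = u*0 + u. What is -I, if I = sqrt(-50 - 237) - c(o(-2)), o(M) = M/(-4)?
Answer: 1/2 - I*sqrt(287) ≈ 0.5 - 16.941*I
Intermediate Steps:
o(M) = -M/4 (o(M) = M*(-1/4) = -M/4)
c(u) = u (c(u) = 0 + u = u)
I = -1/2 + I*sqrt(287) (I = sqrt(-50 - 237) - (-1)*(-2)/4 = sqrt(-287) - 1*1/2 = I*sqrt(287) - 1/2 = -1/2 + I*sqrt(287) ≈ -0.5 + 16.941*I)
-I = -(-1/2 + I*sqrt(287)) = 1/2 - I*sqrt(287)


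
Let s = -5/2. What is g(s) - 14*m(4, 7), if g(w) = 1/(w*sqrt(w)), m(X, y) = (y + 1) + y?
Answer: -210 + 2*I*sqrt(10)/25 ≈ -210.0 + 0.25298*I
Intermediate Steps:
m(X, y) = 1 + 2*y (m(X, y) = (1 + y) + y = 1 + 2*y)
s = -5/2 (s = -5*1/2 = -5/2 ≈ -2.5000)
g(w) = w**(-3/2) (g(w) = 1/(w**(3/2)) = w**(-3/2))
g(s) - 14*m(4, 7) = (-5/2)**(-3/2) - 14*(1 + 2*7) = 2*I*sqrt(10)/25 - 14*(1 + 14) = 2*I*sqrt(10)/25 - 14*15 = 2*I*sqrt(10)/25 - 210 = -210 + 2*I*sqrt(10)/25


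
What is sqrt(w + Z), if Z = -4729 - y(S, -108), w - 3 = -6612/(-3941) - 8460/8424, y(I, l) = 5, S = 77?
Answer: I*sqrt(446985253475306)/307398 ≈ 68.777*I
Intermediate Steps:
w = 3387655/922194 (w = 3 + (-6612/(-3941) - 8460/8424) = 3 + (-6612*(-1/3941) - 8460*1/8424) = 3 + (6612/3941 - 235/234) = 3 + 621073/922194 = 3387655/922194 ≈ 3.6735)
Z = -4734 (Z = -4729 - 1*5 = -4729 - 5 = -4734)
sqrt(w + Z) = sqrt(3387655/922194 - 4734) = sqrt(-4362278741/922194) = I*sqrt(446985253475306)/307398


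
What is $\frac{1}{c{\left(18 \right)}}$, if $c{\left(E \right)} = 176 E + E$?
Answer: $\frac{1}{3186} \approx 0.00031387$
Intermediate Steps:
$c{\left(E \right)} = 177 E$
$\frac{1}{c{\left(18 \right)}} = \frac{1}{177 \cdot 18} = \frac{1}{3186}$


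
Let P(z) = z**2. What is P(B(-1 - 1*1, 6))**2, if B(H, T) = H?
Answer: 16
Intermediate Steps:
P(B(-1 - 1*1, 6))**2 = ((-1 - 1*1)**2)**2 = ((-1 - 1)**2)**2 = ((-2)**2)**2 = 4**2 = 16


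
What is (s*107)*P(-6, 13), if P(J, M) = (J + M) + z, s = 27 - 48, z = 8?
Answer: -33705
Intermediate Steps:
s = -21
P(J, M) = 8 + J + M (P(J, M) = (J + M) + 8 = 8 + J + M)
(s*107)*P(-6, 13) = (-21*107)*(8 - 6 + 13) = -2247*15 = -33705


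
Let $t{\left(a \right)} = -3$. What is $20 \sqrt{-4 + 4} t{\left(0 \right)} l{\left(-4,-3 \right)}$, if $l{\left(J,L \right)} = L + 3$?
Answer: $0$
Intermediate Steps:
$l{\left(J,L \right)} = 3 + L$
$20 \sqrt{-4 + 4} t{\left(0 \right)} l{\left(-4,-3 \right)} = 20 \sqrt{-4 + 4} \left(- 3 \left(3 - 3\right)\right) = 20 \sqrt{0} \left(\left(-3\right) 0\right) = 20 \cdot 0 \cdot 0 = 0 \cdot 0 = 0$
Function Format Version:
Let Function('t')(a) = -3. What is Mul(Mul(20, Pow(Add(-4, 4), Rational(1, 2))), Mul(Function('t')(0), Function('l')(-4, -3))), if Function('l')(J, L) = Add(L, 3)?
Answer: 0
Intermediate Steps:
Function('l')(J, L) = Add(3, L)
Mul(Mul(20, Pow(Add(-4, 4), Rational(1, 2))), Mul(Function('t')(0), Function('l')(-4, -3))) = Mul(Mul(20, Pow(Add(-4, 4), Rational(1, 2))), Mul(-3, Add(3, -3))) = Mul(Mul(20, Pow(0, Rational(1, 2))), Mul(-3, 0)) = Mul(Mul(20, 0), 0) = Mul(0, 0) = 0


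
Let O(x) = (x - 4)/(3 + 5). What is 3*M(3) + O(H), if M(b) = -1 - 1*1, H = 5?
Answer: -47/8 ≈ -5.8750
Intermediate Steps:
M(b) = -2 (M(b) = -1 - 1 = -2)
O(x) = -1/2 + x/8 (O(x) = (-4 + x)/8 = (-4 + x)*(1/8) = -1/2 + x/8)
3*M(3) + O(H) = 3*(-2) + (-1/2 + (1/8)*5) = -6 + (-1/2 + 5/8) = -6 + 1/8 = -47/8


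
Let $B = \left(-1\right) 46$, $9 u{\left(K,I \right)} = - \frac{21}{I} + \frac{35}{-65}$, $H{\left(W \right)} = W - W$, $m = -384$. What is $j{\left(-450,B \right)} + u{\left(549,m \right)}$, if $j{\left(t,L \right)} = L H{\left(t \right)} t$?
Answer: $- \frac{805}{14976} \approx -0.053753$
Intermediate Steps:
$H{\left(W \right)} = 0$
$u{\left(K,I \right)} = - \frac{7}{117} - \frac{7}{3 I}$ ($u{\left(K,I \right)} = \frac{- \frac{21}{I} + \frac{35}{-65}}{9} = \frac{- \frac{21}{I} + 35 \left(- \frac{1}{65}\right)}{9} = \frac{- \frac{21}{I} - \frac{7}{13}}{9} = \frac{- \frac{7}{13} - \frac{21}{I}}{9} = - \frac{7}{117} - \frac{7}{3 I}$)
$B = -46$
$j{\left(t,L \right)} = 0$ ($j{\left(t,L \right)} = L 0 t = 0 t = 0$)
$j{\left(-450,B \right)} + u{\left(549,m \right)} = 0 + \frac{7 \left(-39 - -384\right)}{117 \left(-384\right)} = 0 + \frac{7}{117} \left(- \frac{1}{384}\right) \left(-39 + 384\right) = 0 + \frac{7}{117} \left(- \frac{1}{384}\right) 345 = 0 - \frac{805}{14976} = - \frac{805}{14976}$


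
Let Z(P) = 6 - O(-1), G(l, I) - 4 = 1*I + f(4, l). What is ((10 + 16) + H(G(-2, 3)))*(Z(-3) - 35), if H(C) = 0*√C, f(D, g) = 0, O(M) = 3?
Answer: -832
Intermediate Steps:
G(l, I) = 4 + I (G(l, I) = 4 + (1*I + 0) = 4 + (I + 0) = 4 + I)
Z(P) = 3 (Z(P) = 6 - 1*3 = 6 - 3 = 3)
H(C) = 0
((10 + 16) + H(G(-2, 3)))*(Z(-3) - 35) = ((10 + 16) + 0)*(3 - 35) = (26 + 0)*(-32) = 26*(-32) = -832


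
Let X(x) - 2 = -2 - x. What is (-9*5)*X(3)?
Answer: 135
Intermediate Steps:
X(x) = -x (X(x) = 2 + (-2 - x) = -x)
(-9*5)*X(3) = (-9*5)*(-1*3) = -45*(-3) = 135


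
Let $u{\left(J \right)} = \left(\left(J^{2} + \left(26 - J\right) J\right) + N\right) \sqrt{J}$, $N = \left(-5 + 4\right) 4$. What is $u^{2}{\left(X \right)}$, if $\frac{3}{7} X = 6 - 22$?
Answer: $- \frac{957574912}{27} \approx -3.5466 \cdot 10^{7}$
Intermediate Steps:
$X = - \frac{112}{3}$ ($X = \frac{7 \left(6 - 22\right)}{3} = \frac{7}{3} \left(-16\right) = - \frac{112}{3} \approx -37.333$)
$N = -4$ ($N = \left(-1\right) 4 = -4$)
$u{\left(J \right)} = \sqrt{J} \left(-4 + J^{2} + J \left(26 - J\right)\right)$ ($u{\left(J \right)} = \left(\left(J^{2} + \left(26 - J\right) J\right) - 4\right) \sqrt{J} = \left(\left(J^{2} + J \left(26 - J\right)\right) - 4\right) \sqrt{J} = \left(-4 + J^{2} + J \left(26 - J\right)\right) \sqrt{J} = \sqrt{J} \left(-4 + J^{2} + J \left(26 - J\right)\right)$)
$u^{2}{\left(X \right)} = \left(\sqrt{- \frac{112}{3}} \left(-4 + 26 \left(- \frac{112}{3}\right)\right)\right)^{2} = \left(\frac{4 i \sqrt{21}}{3} \left(-4 - \frac{2912}{3}\right)\right)^{2} = \left(\frac{4 i \sqrt{21}}{3} \left(- \frac{2924}{3}\right)\right)^{2} = \left(- \frac{11696 i \sqrt{21}}{9}\right)^{2} = - \frac{957574912}{27}$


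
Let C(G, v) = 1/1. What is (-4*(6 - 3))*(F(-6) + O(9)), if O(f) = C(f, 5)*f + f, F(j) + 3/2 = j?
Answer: -126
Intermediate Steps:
F(j) = -3/2 + j
C(G, v) = 1
O(f) = 2*f (O(f) = 1*f + f = f + f = 2*f)
(-4*(6 - 3))*(F(-6) + O(9)) = (-4*(6 - 3))*((-3/2 - 6) + 2*9) = (-4*3)*(-15/2 + 18) = -12*21/2 = -126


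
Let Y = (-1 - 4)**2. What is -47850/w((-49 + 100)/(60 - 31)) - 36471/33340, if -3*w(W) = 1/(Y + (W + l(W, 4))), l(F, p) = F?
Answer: 136482254529/33340 ≈ 4.0936e+6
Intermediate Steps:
Y = 25 (Y = (-5)**2 = 25)
w(W) = -1/(3*(25 + 2*W)) (w(W) = -1/(3*(25 + (W + W))) = -1/(3*(25 + 2*W)))
-47850/w((-49 + 100)/(60 - 31)) - 36471/33340 = -(-3588750 - 287100*(-49 + 100)/(60 - 31)) - 36471/33340 = -47850/((-1/(75 + 6*(51/29)))) - 36471*1/33340 = -47850/((-1/(75 + 6*(51*(1/29))))) - 36471/33340 = -47850/((-1/(75 + 6*(51/29)))) - 36471/33340 = -47850/((-1/(75 + 306/29))) - 36471/33340 = -47850/((-1/2481/29)) - 36471/33340 = -47850/((-1*29/2481)) - 36471/33340 = -47850/(-29/2481) - 36471/33340 = -47850*(-2481/29) - 36471/33340 = 4093650 - 36471/33340 = 136482254529/33340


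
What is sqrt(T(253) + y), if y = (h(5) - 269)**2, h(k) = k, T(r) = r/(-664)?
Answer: sqrt(7682129906)/332 ≈ 264.00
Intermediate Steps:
T(r) = -r/664 (T(r) = r*(-1/664) = -r/664)
y = 69696 (y = (5 - 269)**2 = (-264)**2 = 69696)
sqrt(T(253) + y) = sqrt(-1/664*253 + 69696) = sqrt(-253/664 + 69696) = sqrt(46277891/664) = sqrt(7682129906)/332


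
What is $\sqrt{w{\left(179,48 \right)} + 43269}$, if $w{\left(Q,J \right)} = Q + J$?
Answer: $2 \sqrt{10874} \approx 208.56$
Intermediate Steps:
$w{\left(Q,J \right)} = J + Q$
$\sqrt{w{\left(179,48 \right)} + 43269} = \sqrt{\left(48 + 179\right) + 43269} = \sqrt{227 + 43269} = \sqrt{43496} = 2 \sqrt{10874}$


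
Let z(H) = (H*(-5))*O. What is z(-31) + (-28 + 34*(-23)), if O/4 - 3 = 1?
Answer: 1670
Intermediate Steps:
O = 16 (O = 12 + 4*1 = 12 + 4 = 16)
z(H) = -80*H (z(H) = (H*(-5))*16 = -5*H*16 = -80*H)
z(-31) + (-28 + 34*(-23)) = -80*(-31) + (-28 + 34*(-23)) = 2480 + (-28 - 782) = 2480 - 810 = 1670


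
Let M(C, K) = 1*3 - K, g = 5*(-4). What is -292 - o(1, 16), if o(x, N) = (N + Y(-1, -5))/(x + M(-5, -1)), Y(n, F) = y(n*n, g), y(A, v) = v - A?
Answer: -291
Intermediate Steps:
g = -20
Y(n, F) = -20 - n² (Y(n, F) = -20 - n*n = -20 - n²)
M(C, K) = 3 - K
o(x, N) = (-21 + N)/(4 + x) (o(x, N) = (N + (-20 - 1*(-1)²))/(x + (3 - 1*(-1))) = (N + (-20 - 1*1))/(x + (3 + 1)) = (N + (-20 - 1))/(x + 4) = (N - 21)/(4 + x) = (-21 + N)/(4 + x))
-292 - o(1, 16) = -292 - (-21 + 16)/(4 + 1) = -292 - (-5)/5 = -292 - 1*(-1) = -292 + 1 = -291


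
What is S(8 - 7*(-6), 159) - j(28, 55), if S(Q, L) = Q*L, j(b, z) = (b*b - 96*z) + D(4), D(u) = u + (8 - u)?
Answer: 12438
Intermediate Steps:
D(u) = 8
j(b, z) = 8 + b² - 96*z (j(b, z) = (b*b - 96*z) + 8 = (b² - 96*z) + 8 = 8 + b² - 96*z)
S(Q, L) = L*Q
S(8 - 7*(-6), 159) - j(28, 55) = 159*(8 - 7*(-6)) - (8 + 28² - 96*55) = 159*(8 + 42) - (8 + 784 - 5280) = 159*50 - 1*(-4488) = 7950 + 4488 = 12438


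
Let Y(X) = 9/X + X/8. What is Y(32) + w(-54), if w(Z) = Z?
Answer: -1591/32 ≈ -49.719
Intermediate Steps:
Y(X) = 9/X + X/8 (Y(X) = 9/X + X*(⅛) = 9/X + X/8)
Y(32) + w(-54) = (9/32 + (⅛)*32) - 54 = (9*(1/32) + 4) - 54 = (9/32 + 4) - 54 = 137/32 - 54 = -1591/32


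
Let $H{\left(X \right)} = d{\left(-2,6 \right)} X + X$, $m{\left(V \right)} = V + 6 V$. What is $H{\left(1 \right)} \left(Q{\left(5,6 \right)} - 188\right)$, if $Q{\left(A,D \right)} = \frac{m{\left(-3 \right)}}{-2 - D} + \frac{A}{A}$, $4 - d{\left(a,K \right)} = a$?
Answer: $- \frac{10325}{8} \approx -1290.6$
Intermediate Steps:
$d{\left(a,K \right)} = 4 - a$
$m{\left(V \right)} = 7 V$
$H{\left(X \right)} = 7 X$ ($H{\left(X \right)} = \left(4 - -2\right) X + X = \left(4 + 2\right) X + X = 6 X + X = 7 X$)
$Q{\left(A,D \right)} = 1 - \frac{21}{-2 - D}$ ($Q{\left(A,D \right)} = \frac{7 \left(-3\right)}{-2 - D} + \frac{A}{A} = - \frac{21}{-2 - D} + 1 = 1 - \frac{21}{-2 - D}$)
$H{\left(1 \right)} \left(Q{\left(5,6 \right)} - 188\right) = 7 \cdot 1 \left(\frac{23 + 6}{2 + 6} - 188\right) = 7 \left(\frac{1}{8} \cdot 29 - 188\right) = 7 \left(\frac{29}{8} - 188\right) = 7 \left(- \frac{1475}{8}\right) = - \frac{10325}{8}$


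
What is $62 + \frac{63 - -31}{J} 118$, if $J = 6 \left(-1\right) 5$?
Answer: $- \frac{4616}{15} \approx -307.73$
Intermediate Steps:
$J = -30$ ($J = \left(-6\right) 5 = -30$)
$62 + \frac{63 - -31}{J} 118 = 62 + \frac{63 - -31}{-30} \cdot 118 = 62 + \left(63 + 31\right) \left(- \frac{1}{30}\right) 118 = 62 + 94 \left(- \frac{1}{30}\right) 118 = 62 - \frac{5546}{15} = - \frac{4616}{15}$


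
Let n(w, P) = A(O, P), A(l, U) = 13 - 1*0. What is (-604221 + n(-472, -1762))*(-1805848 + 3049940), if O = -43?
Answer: -751690339136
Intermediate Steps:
A(l, U) = 13 (A(l, U) = 13 + 0 = 13)
n(w, P) = 13
(-604221 + n(-472, -1762))*(-1805848 + 3049940) = (-604221 + 13)*(-1805848 + 3049940) = -604208*1244092 = -751690339136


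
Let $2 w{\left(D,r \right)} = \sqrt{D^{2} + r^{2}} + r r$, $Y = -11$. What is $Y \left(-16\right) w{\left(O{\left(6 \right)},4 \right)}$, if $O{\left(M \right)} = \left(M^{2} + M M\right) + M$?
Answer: $1408 + 880 \sqrt{61} \approx 8281.0$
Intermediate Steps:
$O{\left(M \right)} = M + 2 M^{2}$ ($O{\left(M \right)} = \left(M^{2} + M^{2}\right) + M = 2 M^{2} + M = M + 2 M^{2}$)
$w{\left(D,r \right)} = \frac{r^{2}}{2} + \frac{\sqrt{D^{2} + r^{2}}}{2}$ ($w{\left(D,r \right)} = \frac{\sqrt{D^{2} + r^{2}} + r r}{2} = \frac{\sqrt{D^{2} + r^{2}} + r^{2}}{2} = \frac{r^{2} + \sqrt{D^{2} + r^{2}}}{2} = \frac{r^{2}}{2} + \frac{\sqrt{D^{2} + r^{2}}}{2}$)
$Y \left(-16\right) w{\left(O{\left(6 \right)},4 \right)} = \left(-11\right) \left(-16\right) \left(\frac{4^{2}}{2} + \frac{\sqrt{\left(6 \left(1 + 2 \cdot 6\right)\right)^{2} + 4^{2}}}{2}\right) = 176 \left(\frac{1}{2} \cdot 16 + \frac{\sqrt{\left(6 \left(1 + 12\right)\right)^{2} + 16}}{2}\right) = 176 \left(8 + \frac{\sqrt{\left(6 \cdot 13\right)^{2} + 16}}{2}\right) = 176 \left(8 + \frac{\sqrt{78^{2} + 16}}{2}\right) = 176 \left(8 + \frac{\sqrt{6084 + 16}}{2}\right) = 176 \left(8 + \frac{\sqrt{6100}}{2}\right) = 176 \left(8 + \frac{10 \sqrt{61}}{2}\right) = 176 \left(8 + 5 \sqrt{61}\right) = 1408 + 880 \sqrt{61}$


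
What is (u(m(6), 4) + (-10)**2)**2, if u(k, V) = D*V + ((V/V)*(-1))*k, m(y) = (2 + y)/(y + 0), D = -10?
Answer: 30976/9 ≈ 3441.8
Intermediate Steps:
m(y) = (2 + y)/y
u(k, V) = -k - 10*V (u(k, V) = -10*V + ((V/V)*(-1))*k = -10*V + (1*(-1))*k = -10*V - k = -k - 10*V)
(u(m(6), 4) + (-10)**2)**2 = ((-(2 + 6)/6 - 10*4) + (-10)**2)**2 = ((-8/6 - 40) + 100)**2 = ((-1*4/3 - 40) + 100)**2 = ((-4/3 - 40) + 100)**2 = (-124/3 + 100)**2 = (176/3)**2 = 30976/9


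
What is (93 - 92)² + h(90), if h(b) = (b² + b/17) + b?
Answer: 139337/17 ≈ 8196.3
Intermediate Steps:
h(b) = b² + 18*b/17 (h(b) = (b² + b/17) + b = b² + 18*b/17)
(93 - 92)² + h(90) = (93 - 92)² + (1/17)*90*(18 + 17*90) = 1² + (1/17)*90*(18 + 1530) = 1 + (1/17)*90*1548 = 1 + 139320/17 = 139337/17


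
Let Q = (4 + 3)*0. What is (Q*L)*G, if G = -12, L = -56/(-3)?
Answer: 0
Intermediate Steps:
L = 56/3 (L = -56*(-1/3) = 56/3 ≈ 18.667)
Q = 0 (Q = 7*0 = 0)
(Q*L)*G = (0*(56/3))*(-12) = 0*(-12) = 0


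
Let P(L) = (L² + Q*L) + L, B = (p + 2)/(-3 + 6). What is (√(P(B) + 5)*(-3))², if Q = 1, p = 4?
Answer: 117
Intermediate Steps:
B = 2 (B = (4 + 2)/(-3 + 6) = 6/3 = 6*(⅓) = 2)
P(L) = L² + 2*L (P(L) = (L² + 1*L) + L = (L² + L) + L = (L + L²) + L = L² + 2*L)
(√(P(B) + 5)*(-3))² = (√(2*(2 + 2) + 5)*(-3))² = (√(2*4 + 5)*(-3))² = (√(8 + 5)*(-3))² = (√13*(-3))² = (-3*√13)² = 117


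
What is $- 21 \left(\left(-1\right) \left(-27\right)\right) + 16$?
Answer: $-551$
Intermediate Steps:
$- 21 \left(\left(-1\right) \left(-27\right)\right) + 16 = \left(-21\right) 27 + 16 = -567 + 16 = -551$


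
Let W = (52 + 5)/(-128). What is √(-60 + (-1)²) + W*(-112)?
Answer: 399/8 + I*√59 ≈ 49.875 + 7.6811*I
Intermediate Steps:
W = -57/128 (W = 57*(-1/128) = -57/128 ≈ -0.44531)
√(-60 + (-1)²) + W*(-112) = √(-60 + (-1)²) - 57/128*(-112) = √(-60 + 1) + 399/8 = √(-59) + 399/8 = I*√59 + 399/8 = 399/8 + I*√59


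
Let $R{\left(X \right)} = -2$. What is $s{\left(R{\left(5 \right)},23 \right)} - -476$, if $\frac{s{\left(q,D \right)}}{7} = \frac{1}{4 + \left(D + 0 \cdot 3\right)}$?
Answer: $\frac{12859}{27} \approx 476.26$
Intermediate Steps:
$s{\left(q,D \right)} = \frac{7}{4 + D}$ ($s{\left(q,D \right)} = \frac{7}{4 + \left(D + 0 \cdot 3\right)} = \frac{7}{4 + \left(D + 0\right)} = \frac{7}{4 + D}$)
$s{\left(R{\left(5 \right)},23 \right)} - -476 = \frac{7}{4 + 23} - -476 = \frac{7}{27} + 476 = \frac{12859}{27}$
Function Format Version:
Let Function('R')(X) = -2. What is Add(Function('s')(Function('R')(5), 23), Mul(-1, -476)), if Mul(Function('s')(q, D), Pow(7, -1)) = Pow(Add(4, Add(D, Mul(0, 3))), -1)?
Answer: Rational(12859, 27) ≈ 476.26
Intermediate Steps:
Function('s')(q, D) = Mul(7, Pow(Add(4, D), -1)) (Function('s')(q, D) = Mul(7, Pow(Add(4, Add(D, Mul(0, 3))), -1)) = Mul(7, Pow(Add(4, Add(D, 0)), -1)) = Mul(7, Pow(Add(4, D), -1)))
Add(Function('s')(Function('R')(5), 23), Mul(-1, -476)) = Add(Mul(7, Pow(Add(4, 23), -1)), Mul(-1, -476)) = Add(Mul(7, Pow(27, -1)), 476) = Add(Mul(7, Rational(1, 27)), 476) = Add(Rational(7, 27), 476) = Rational(12859, 27)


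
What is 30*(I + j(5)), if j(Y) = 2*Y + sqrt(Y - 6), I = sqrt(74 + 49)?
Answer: 300 + 30*I + 30*sqrt(123) ≈ 632.72 + 30.0*I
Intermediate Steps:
I = sqrt(123) ≈ 11.091
j(Y) = sqrt(-6 + Y) + 2*Y (j(Y) = 2*Y + sqrt(-6 + Y) = sqrt(-6 + Y) + 2*Y)
30*(I + j(5)) = 30*(sqrt(123) + (sqrt(-6 + 5) + 2*5)) = 30*(sqrt(123) + (sqrt(-1) + 10)) = 30*(sqrt(123) + (I + 10)) = 30*(sqrt(123) + (10 + I)) = 30*(10 + I + sqrt(123)) = 300 + 30*I + 30*sqrt(123)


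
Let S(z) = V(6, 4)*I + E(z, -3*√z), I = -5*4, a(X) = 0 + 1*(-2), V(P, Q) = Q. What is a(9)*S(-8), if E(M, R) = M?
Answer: 176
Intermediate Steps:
a(X) = -2 (a(X) = 0 - 2 = -2)
I = -20
S(z) = -80 + z (S(z) = 4*(-20) + z = -80 + z)
a(9)*S(-8) = -2*(-80 - 8) = -2*(-88) = 176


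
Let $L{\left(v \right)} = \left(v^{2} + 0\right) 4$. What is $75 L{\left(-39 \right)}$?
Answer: $456300$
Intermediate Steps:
$L{\left(v \right)} = 4 v^{2}$ ($L{\left(v \right)} = v^{2} \cdot 4 = 4 v^{2}$)
$75 L{\left(-39 \right)} = 75 \cdot 4 \left(-39\right)^{2} = 75 \cdot 4 \cdot 1521 = 75 \cdot 6084 = 456300$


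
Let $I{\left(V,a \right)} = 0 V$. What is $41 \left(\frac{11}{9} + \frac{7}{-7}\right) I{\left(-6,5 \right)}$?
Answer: $0$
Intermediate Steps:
$I{\left(V,a \right)} = 0$
$41 \left(\frac{11}{9} + \frac{7}{-7}\right) I{\left(-6,5 \right)} = 41 \left(\frac{11}{9} + \frac{7}{-7}\right) 0 = 41 \left(11 \cdot \frac{1}{9} + 7 \left(- \frac{1}{7}\right)\right) 0 = 41 \left(\frac{11}{9} - 1\right) 0 = 41 \cdot \frac{2}{9} \cdot 0 = \frac{82}{9} \cdot 0 = 0$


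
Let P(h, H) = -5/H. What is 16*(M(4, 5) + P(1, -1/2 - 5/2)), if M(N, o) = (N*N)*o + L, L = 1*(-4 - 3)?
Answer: 3584/3 ≈ 1194.7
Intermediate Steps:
L = -7 (L = 1*(-7) = -7)
M(N, o) = -7 + o*N² (M(N, o) = (N*N)*o - 7 = N²*o - 7 = o*N² - 7 = -7 + o*N²)
16*(M(4, 5) + P(1, -1/2 - 5/2)) = 16*((-7 + 5*4²) - 5/(-1/2 - 5/2)) = 16*((-7 + 5*16) - 5/(-1*½ - 5*½)) = 16*((-7 + 80) - 5/(-½ - 5/2)) = 16*(73 - 5/(-3)) = 16*(73 - 5*(-⅓)) = 16*(73 + 5/3) = 16*(224/3) = 3584/3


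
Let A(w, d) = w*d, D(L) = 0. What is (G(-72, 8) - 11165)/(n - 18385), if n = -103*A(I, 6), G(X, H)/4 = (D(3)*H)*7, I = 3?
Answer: 11165/20239 ≈ 0.55166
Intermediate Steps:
G(X, H) = 0 (G(X, H) = 4*((0*H)*7) = 4*(0*7) = 4*0 = 0)
A(w, d) = d*w
n = -1854 (n = -618*3 = -103*18 = -1854)
(G(-72, 8) - 11165)/(n - 18385) = (0 - 11165)/(-1854 - 18385) = -11165/(-20239) = -11165*(-1/20239) = 11165/20239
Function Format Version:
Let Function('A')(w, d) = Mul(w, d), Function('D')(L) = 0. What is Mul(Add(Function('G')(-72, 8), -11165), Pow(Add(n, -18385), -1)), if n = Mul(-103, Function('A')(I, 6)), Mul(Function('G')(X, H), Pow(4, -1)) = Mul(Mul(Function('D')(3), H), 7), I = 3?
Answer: Rational(11165, 20239) ≈ 0.55166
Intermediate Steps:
Function('G')(X, H) = 0 (Function('G')(X, H) = Mul(4, Mul(Mul(0, H), 7)) = Mul(4, Mul(0, 7)) = Mul(4, 0) = 0)
Function('A')(w, d) = Mul(d, w)
n = -1854 (n = Mul(-103, Mul(6, 3)) = Mul(-103, 18) = -1854)
Mul(Add(Function('G')(-72, 8), -11165), Pow(Add(n, -18385), -1)) = Mul(Add(0, -11165), Pow(Add(-1854, -18385), -1)) = Mul(-11165, Pow(-20239, -1)) = Mul(-11165, Rational(-1, 20239)) = Rational(11165, 20239)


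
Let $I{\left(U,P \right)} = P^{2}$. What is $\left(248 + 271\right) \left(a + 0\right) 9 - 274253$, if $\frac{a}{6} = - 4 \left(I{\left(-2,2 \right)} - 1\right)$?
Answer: $-610565$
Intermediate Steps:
$a = -72$ ($a = 6 \left(- 4 \left(2^{2} - 1\right)\right) = 6 \left(- 4 \left(4 - 1\right)\right) = 6 \left(\left(-4\right) 3\right) = 6 \left(-12\right) = -72$)
$\left(248 + 271\right) \left(a + 0\right) 9 - 274253 = \left(248 + 271\right) \left(-72 + 0\right) 9 - 274253 = 519 \left(\left(-72\right) 9\right) - 274253 = 519 \left(-648\right) - 274253 = -336312 - 274253 = -610565$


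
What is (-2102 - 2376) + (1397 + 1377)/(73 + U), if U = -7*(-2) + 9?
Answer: -213557/48 ≈ -4449.1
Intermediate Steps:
U = 23 (U = 14 + 9 = 23)
(-2102 - 2376) + (1397 + 1377)/(73 + U) = (-2102 - 2376) + (1397 + 1377)/(73 + 23) = -4478 + 2774/96 = -4478 + 2774*(1/96) = -4478 + 1387/48 = -213557/48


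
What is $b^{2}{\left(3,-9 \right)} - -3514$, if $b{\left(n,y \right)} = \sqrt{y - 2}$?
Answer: $3503$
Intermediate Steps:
$b{\left(n,y \right)} = \sqrt{-2 + y}$
$b^{2}{\left(3,-9 \right)} - -3514 = \left(\sqrt{-2 - 9}\right)^{2} - -3514 = \left(\sqrt{-11}\right)^{2} + 3514 = \left(i \sqrt{11}\right)^{2} + 3514 = -11 + 3514 = 3503$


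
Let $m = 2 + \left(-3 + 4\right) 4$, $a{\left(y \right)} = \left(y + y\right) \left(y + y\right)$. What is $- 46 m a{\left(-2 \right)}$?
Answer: $-4416$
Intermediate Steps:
$a{\left(y \right)} = 4 y^{2}$ ($a{\left(y \right)} = 2 y 2 y = 4 y^{2}$)
$m = 6$ ($m = 2 + 1 \cdot 4 = 2 + 4 = 6$)
$- 46 m a{\left(-2 \right)} = \left(-46\right) 6 \cdot 4 \left(-2\right)^{2} = - 276 \cdot 4 \cdot 4 = \left(-276\right) 16 = -4416$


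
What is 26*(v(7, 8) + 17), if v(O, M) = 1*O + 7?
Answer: 806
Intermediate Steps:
v(O, M) = 7 + O (v(O, M) = O + 7 = 7 + O)
26*(v(7, 8) + 17) = 26*((7 + 7) + 17) = 26*(14 + 17) = 26*31 = 806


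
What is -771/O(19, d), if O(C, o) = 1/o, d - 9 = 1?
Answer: -7710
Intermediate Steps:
d = 10 (d = 9 + 1 = 10)
-771/O(19, d) = -771/(1/10) = -771/1/10 = -771*10 = -7710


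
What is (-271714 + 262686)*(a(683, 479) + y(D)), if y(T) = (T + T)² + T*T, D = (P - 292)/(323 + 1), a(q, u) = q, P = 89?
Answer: -162288801821/26244 ≈ -6.1838e+6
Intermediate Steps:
D = -203/324 (D = (89 - 292)/(323 + 1) = -203/324 ≈ -0.62654)
y(T) = 5*T² (y(T) = (2*T)² + T² = 4*T² + T² = 5*T²)
(-271714 + 262686)*(a(683, 479) + y(D)) = (-271714 + 262686)*(683 + 5*(-203/324)²) = -9028*(683 + 5*(41209/104976)) = -9028*(683 + 206045/104976) = -9028*71904653/104976 = -162288801821/26244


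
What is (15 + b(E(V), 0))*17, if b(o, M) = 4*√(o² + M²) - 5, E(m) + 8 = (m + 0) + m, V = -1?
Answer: 850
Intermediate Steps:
E(m) = -8 + 2*m (E(m) = -8 + ((m + 0) + m) = -8 + (m + m) = -8 + 2*m)
b(o, M) = -5 + 4*√(M² + o²) (b(o, M) = 4*√(M² + o²) - 5 = -5 + 4*√(M² + o²))
(15 + b(E(V), 0))*17 = (15 + (-5 + 4*√(0² + (-8 + 2*(-1))²)))*17 = (15 + (-5 + 4*√(0 + (-8 - 2)²)))*17 = (15 + (-5 + 4*√(0 + (-10)²)))*17 = (15 + (-5 + 4*√(0 + 100)))*17 = (15 + (-5 + 4*√100))*17 = (15 + (-5 + 4*10))*17 = (15 + (-5 + 40))*17 = (15 + 35)*17 = 50*17 = 850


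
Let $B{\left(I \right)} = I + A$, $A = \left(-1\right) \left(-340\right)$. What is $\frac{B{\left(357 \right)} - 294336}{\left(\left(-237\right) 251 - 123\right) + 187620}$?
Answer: $- \frac{293639}{128010} \approx -2.2939$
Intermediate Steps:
$A = 340$
$B{\left(I \right)} = 340 + I$ ($B{\left(I \right)} = I + 340 = 340 + I$)
$\frac{B{\left(357 \right)} - 294336}{\left(\left(-237\right) 251 - 123\right) + 187620} = \frac{\left(340 + 357\right) - 294336}{\left(\left(-237\right) 251 - 123\right) + 187620} = \frac{697 - 294336}{\left(-59487 - 123\right) + 187620} = - \frac{293639}{-59610 + 187620} = - \frac{293639}{128010}$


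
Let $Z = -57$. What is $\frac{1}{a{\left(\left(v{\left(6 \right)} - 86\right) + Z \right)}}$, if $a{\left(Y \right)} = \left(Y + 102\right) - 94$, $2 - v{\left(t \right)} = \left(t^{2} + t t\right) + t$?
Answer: $- \frac{1}{211} \approx -0.0047393$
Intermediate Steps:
$v{\left(t \right)} = 2 - t - 2 t^{2}$ ($v{\left(t \right)} = 2 - \left(\left(t^{2} + t t\right) + t\right) = 2 - \left(\left(t^{2} + t^{2}\right) + t\right) = 2 - \left(2 t^{2} + t\right) = 2 - \left(t + 2 t^{2}\right) = 2 - t - 2 t^{2}$)
$a{\left(Y \right)} = 8 + Y$ ($a{\left(Y \right)} = \left(102 + Y\right) - 94 = 8 + Y$)
$\frac{1}{a{\left(\left(v{\left(6 \right)} - 86\right) + Z \right)}} = \frac{1}{8 - 219} = \frac{1}{-211} = - \frac{1}{211}$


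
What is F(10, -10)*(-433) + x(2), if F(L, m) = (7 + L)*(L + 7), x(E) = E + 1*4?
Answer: -125131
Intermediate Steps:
x(E) = 4 + E (x(E) = E + 4 = 4 + E)
F(L, m) = (7 + L)² (F(L, m) = (7 + L)*(7 + L) = (7 + L)²)
F(10, -10)*(-433) + x(2) = (7 + 10)²*(-433) + (4 + 2) = 17²*(-433) + 6 = 289*(-433) + 6 = -125137 + 6 = -125131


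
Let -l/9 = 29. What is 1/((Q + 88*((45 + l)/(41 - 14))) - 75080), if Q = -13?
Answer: -1/75797 ≈ -1.3193e-5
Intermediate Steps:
l = -261 (l = -9*29 = -261)
1/((Q + 88*((45 + l)/(41 - 14))) - 75080) = 1/((-13 + 88*((45 - 261)/(41 - 14))) - 75080) = 1/((-13 + 88*(-216/27)) - 75080) = 1/((-13 + 88*(-216*1/27)) - 75080) = 1/((-13 + 88*(-8)) - 75080) = 1/((-13 - 704) - 75080) = 1/(-717 - 75080) = 1/(-75797) = -1/75797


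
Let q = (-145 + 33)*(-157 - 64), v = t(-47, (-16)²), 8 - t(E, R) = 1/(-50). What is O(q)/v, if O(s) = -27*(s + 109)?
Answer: -33562350/401 ≈ -83697.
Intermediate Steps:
t(E, R) = 401/50 (t(E, R) = 8 - 1/(-50) = 8 - 1*(-1/50) = 8 + 1/50 = 401/50)
v = 401/50 ≈ 8.0200
q = 24752 (q = -112*(-221) = 24752)
O(s) = -2943 - 27*s (O(s) = -27*(109 + s) = -2943 - 27*s)
O(q)/v = (-2943 - 27*24752)/(401/50) = (-2943 - 668304)*(50/401) = -671247*50/401 = -33562350/401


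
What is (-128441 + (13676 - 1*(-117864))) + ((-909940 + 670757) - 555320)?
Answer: -791404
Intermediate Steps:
(-128441 + (13676 - 1*(-117864))) + ((-909940 + 670757) - 555320) = (-128441 + (13676 + 117864)) + (-239183 - 555320) = (-128441 + 131540) - 794503 = 3099 - 794503 = -791404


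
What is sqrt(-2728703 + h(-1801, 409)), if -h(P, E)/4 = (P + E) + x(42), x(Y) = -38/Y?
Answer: I*sqrt(1200900939)/21 ≈ 1650.2*I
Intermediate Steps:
h(P, E) = 76/21 - 4*E - 4*P (h(P, E) = -4*((P + E) - 38/42) = -4*((E + P) - 38*1/42) = -4*((E + P) - 19/21) = -4*(-19/21 + E + P) = 76/21 - 4*E - 4*P)
sqrt(-2728703 + h(-1801, 409)) = sqrt(-2728703 + (76/21 - 4*409 - 4*(-1801))) = sqrt(-2728703 + (76/21 - 1636 + 7204)) = sqrt(-2728703 + 117004/21) = sqrt(-57185759/21) = I*sqrt(1200900939)/21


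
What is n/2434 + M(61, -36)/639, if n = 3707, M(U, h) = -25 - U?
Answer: 2159449/1555326 ≈ 1.3884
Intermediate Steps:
n/2434 + M(61, -36)/639 = 3707/2434 + (-25 - 1*61)/639 = 3707*(1/2434) + (-25 - 61)*(1/639) = 3707/2434 - 86*1/639 = 3707/2434 - 86/639 = 2159449/1555326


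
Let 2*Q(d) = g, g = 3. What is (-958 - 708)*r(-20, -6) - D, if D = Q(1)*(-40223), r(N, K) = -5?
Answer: 137329/2 ≈ 68665.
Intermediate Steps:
Q(d) = 3/2 (Q(d) = (½)*3 = 3/2)
D = -120669/2 (D = (3/2)*(-40223) = -120669/2 ≈ -60335.)
(-958 - 708)*r(-20, -6) - D = (-958 - 708)*(-5) - 1*(-120669/2) = -1666*(-5) + 120669/2 = 8330 + 120669/2 = 137329/2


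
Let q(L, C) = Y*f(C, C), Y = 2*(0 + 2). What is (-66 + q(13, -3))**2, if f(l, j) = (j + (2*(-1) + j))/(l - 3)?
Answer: 33124/9 ≈ 3680.4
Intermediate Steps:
f(l, j) = (-2 + 2*j)/(-3 + l) (f(l, j) = (j + (-2 + j))/(-3 + l) = (-2 + 2*j)/(-3 + l))
Y = 4 (Y = 2*2 = 4)
q(L, C) = 8*(-1 + C)/(-3 + C) (q(L, C) = 4*(2*(-1 + C)/(-3 + C)) = 8*(-1 + C)/(-3 + C))
(-66 + q(13, -3))**2 = (-66 + 8*(-1 - 3)/(-3 - 3))**2 = (-66 + 8*(-4)/(-6))**2 = (-66 + 8*(-1/6)*(-4))**2 = (-66 + 16/3)**2 = (-182/3)**2 = 33124/9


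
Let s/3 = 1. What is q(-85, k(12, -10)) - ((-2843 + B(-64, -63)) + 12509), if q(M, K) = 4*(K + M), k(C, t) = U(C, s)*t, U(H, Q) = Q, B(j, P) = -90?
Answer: -10036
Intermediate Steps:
s = 3 (s = 3*1 = 3)
k(C, t) = 3*t
q(M, K) = 4*K + 4*M
q(-85, k(12, -10)) - ((-2843 + B(-64, -63)) + 12509) = (4*(3*(-10)) + 4*(-85)) - ((-2843 - 90) + 12509) = (4*(-30) - 340) - (-2933 + 12509) = (-120 - 340) - 1*9576 = -460 - 9576 = -10036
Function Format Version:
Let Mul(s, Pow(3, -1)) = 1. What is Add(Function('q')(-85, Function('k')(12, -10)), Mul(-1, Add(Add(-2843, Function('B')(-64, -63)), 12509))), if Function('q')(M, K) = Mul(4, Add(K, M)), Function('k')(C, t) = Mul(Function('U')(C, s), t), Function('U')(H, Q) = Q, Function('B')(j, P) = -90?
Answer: -10036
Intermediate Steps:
s = 3 (s = Mul(3, 1) = 3)
Function('k')(C, t) = Mul(3, t)
Function('q')(M, K) = Add(Mul(4, K), Mul(4, M))
Add(Function('q')(-85, Function('k')(12, -10)), Mul(-1, Add(Add(-2843, Function('B')(-64, -63)), 12509))) = Add(Add(Mul(4, Mul(3, -10)), Mul(4, -85)), Mul(-1, Add(Add(-2843, -90), 12509))) = Add(Add(Mul(4, -30), -340), Mul(-1, Add(-2933, 12509))) = Add(Add(-120, -340), Mul(-1, 9576)) = Add(-460, -9576) = -10036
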